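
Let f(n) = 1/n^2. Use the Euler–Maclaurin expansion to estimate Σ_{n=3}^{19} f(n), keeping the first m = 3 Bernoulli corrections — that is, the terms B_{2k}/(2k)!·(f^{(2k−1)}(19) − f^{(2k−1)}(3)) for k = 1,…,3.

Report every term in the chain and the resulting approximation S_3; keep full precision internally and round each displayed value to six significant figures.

∫_3^19 1/x^2 dx evaluates to 0.280702.
Endpoint term: (f(3) + f(19))/2 = (0.111111 + 0.00277008)/2 = 0.0569406.
Integral + boundary = 0.337642.
k=1: B_{2}/(2)! × [f^{(1)}(19) − f^{(1)}(3)] = 1/12 × (-0.000291588 − (-0.0740741)) = 0.00614854.
Running total after k=1: 0.343791.
k=2: B_{4}/(4)! × [f^{(3)}(19) − f^{(3)}(3)] = −1/720 × (-9.69267e-06 − (-0.0987654)) = -0.000137161.
Running total after k=2: 0.343654.
k=3: B_{6}/(6)! × [f^{(5)}(19) − f^{(5)}(3)] = 1/30240 × (-8.05485e-07 − (-0.329218)) = 1.08868e-05.

S_3 ≈ 0.343665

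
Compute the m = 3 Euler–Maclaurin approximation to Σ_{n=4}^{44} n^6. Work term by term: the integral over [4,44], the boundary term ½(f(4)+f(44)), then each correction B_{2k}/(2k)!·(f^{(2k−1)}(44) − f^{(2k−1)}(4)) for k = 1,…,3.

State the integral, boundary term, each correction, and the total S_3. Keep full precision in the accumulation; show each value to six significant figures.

Integral: ∫_4^44 x^6 dx = 4.56111e+10.
Endpoint term: (f(4) + f(44))/2 = (4096.00 + 7.25631e+09)/2 = 3.62816e+09.
Running total after boundary: 4.92393e+10.
k=1: B_{2}/(2)! × [f^{(1)}(44) − f^{(1)}(4)] = 1/12 × (9.89497e+08 − 6144.00) = 8.24576e+07.
Partial sum through k=1: 4.93217e+10.
k=2: B_{4}/(4)! × [f^{(3)}(44) − f^{(3)}(4)] = −1/720 × (1.02221e+07 − 7680.00) = -14186.7.
Partial sum through k=2: 4.93217e+10.
k=3: B_{6}/(6)! × [f^{(5)}(44) − f^{(5)}(4)] = 1/30240 × (31680.0 − 2880.00) = 0.952381.

S_3 ≈ 4.93217e+10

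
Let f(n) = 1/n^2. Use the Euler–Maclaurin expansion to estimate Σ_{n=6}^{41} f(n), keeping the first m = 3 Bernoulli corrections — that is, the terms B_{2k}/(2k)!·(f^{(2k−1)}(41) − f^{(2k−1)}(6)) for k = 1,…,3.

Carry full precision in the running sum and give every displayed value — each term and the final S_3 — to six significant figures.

The integral term ∫_6^41 1/x^2 dx = 0.142276.
Endpoint term: (f(6) + f(41))/2 = (0.0277778 + 0.000594884)/2 = 0.0141863.
So far: 0.156463.
Correction k=1: B_{2}/2! · (f^{(1)}(41) − f^{(1)}(6)) = 1/12 · (-2.90187e-05 − (-0.00925926)) = 0.000769187.
Running total after k=1: 0.157232.
Correction k=2: B_{4}/4! · (f^{(3)}(41) − f^{(3)}(6)) = −1/720 · (-2.07153e-07 − (-0.00308642)) = -4.28641e-06.
Running total after k=2: 0.157228.
Correction k=3: B_{6}/6! · (f^{(5)}(41) − f^{(5)}(6)) = 1/30240 · (-3.69697e-09 − (-0.00257202)) = 8.50533e-08.

S_3 ≈ 0.157228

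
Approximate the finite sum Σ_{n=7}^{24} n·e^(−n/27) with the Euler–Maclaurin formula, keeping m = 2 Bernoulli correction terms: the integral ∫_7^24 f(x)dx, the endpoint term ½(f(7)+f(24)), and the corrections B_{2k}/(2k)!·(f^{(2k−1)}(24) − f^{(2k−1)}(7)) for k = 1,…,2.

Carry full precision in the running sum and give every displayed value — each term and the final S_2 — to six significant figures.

Integral: ∫_7^24 x·e^(−x/27) dx = 142.248.
½[f(7) + f(24)] = ½[5.40136 + 9.86669] = 7.63403.
So far: 149.882.
Correction k=1: B_{2}/2! · (f^{(1)}(24) − f^{(1)}(7)) = 1/12 · (0.0456791 − 0.571573) = -0.0438245.
Running total after k=1: 149.838.
Correction k=2: B_{4}/4! · (f^{(3)}(24) − f^{(3)}(7)) = −1/720 · (0.00119054 − 0.00290099) = 2.37562e-06.

S_2 ≈ 149.838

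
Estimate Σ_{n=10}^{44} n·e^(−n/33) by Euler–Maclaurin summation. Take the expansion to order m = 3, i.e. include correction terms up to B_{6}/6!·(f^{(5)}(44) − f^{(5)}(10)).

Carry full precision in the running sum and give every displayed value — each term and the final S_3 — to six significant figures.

Integral: ∫_10^44 x·e^(−x/33) dx = 378.240.
½[f(10) + f(44)] = ½[7.38577 + 11.5983] = 9.49202.
Running total after boundary: 387.732.
k=1: B_{2}/(2)! × [f^{(1)}(44) − f^{(1)}(10)] = 1/12 × (-0.0878657 − 0.514766) = -0.0502193.
Partial sum through k=1: 387.682.
k=2: B_{4}/(4)! × [f^{(3)}(44) − f^{(3)}(10)] = −1/720 × (0.000403424 − 0.00182913) = 1.98014e-06.
Partial sum through k=2: 387.682.
k=3: B_{6}/(6)! × [f^{(5)}(44) − f^{(5)}(10)] = 1/30240 × (8.14998e-07 − 2.92521e-06) = -6.97823e-11.

S_3 ≈ 387.682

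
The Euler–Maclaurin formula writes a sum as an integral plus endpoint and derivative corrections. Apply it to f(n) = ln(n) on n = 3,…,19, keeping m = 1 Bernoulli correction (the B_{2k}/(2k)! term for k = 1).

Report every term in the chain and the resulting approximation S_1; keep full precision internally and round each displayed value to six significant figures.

Integral: ∫_3^19 ln(x) dx = 36.6485.
Boundary: ½(f(3) + f(19)) = ½(1.09861 + 2.94444) = 2.02153.
Integral + boundary = 38.6700.
Order-1 term: 1/12 · (0.0526316 − 0.333333) = -0.0233918.

S_1 ≈ 38.6466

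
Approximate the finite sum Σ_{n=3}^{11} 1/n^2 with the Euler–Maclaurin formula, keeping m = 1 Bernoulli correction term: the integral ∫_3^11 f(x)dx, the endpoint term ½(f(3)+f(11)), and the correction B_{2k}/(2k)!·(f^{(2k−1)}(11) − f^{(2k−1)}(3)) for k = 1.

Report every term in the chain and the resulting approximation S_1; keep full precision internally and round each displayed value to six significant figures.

S_1 ≈ 0.308160

The integral term ∫_3^11 1/x^2 dx = 0.242424.
Endpoint term: (f(3) + f(11))/2 = (0.111111 + 0.00826446)/2 = 0.0596878.
Integral + boundary = 0.302112.
Order-1 term: 1/12 · (-0.00150263 − (-0.0740741)) = 0.00604762.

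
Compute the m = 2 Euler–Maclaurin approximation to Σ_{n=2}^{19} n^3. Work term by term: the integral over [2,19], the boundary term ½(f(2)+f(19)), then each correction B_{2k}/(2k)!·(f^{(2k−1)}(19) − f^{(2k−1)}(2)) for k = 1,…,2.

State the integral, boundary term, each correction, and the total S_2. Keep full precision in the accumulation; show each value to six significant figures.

The integral term ∫_2^19 x^3 dx = 32576.2.
Boundary: ½(f(2) + f(19)) = ½(8.00000 + 6859.00) = 3433.50.
Running total after boundary: 36009.8.
k=1: B_{2}/(2)! × [f^{(1)}(19) − f^{(1)}(2)] = 1/12 × (1083.00 − 12.0000) = 89.2500.
After k=1: 36099.0.
k=2: B_{4}/(4)! × [f^{(3)}(19) − f^{(3)}(2)] = −1/720 × (6.00000 − 6.00000) = 0.00000.

S_2 ≈ 36099.0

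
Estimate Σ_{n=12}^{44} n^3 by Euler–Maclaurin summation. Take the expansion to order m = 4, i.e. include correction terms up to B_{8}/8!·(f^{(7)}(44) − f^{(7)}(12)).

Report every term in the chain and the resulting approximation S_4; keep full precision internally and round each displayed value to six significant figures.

S_4 ≈ 975744

Integral: ∫_12^44 x^3 dx = 931840.
Endpoint term: (f(12) + f(44))/2 = (1728.00 + 85184.0)/2 = 43456.0.
Running total after boundary: 975296.
Order-1 term: 1/12 · (5808.00 − 432.000) = 448.000.
Partial sum through k=1: 975744.
Order-2 term: −1/720 · (6.00000 − 6.00000) = 0.00000.
Partial sum through k=2: 975744.
Order-3 term: 1/30240 · (0.00000 − 0.00000) = 0.00000.
Partial sum through k=3: 975744.
Order-4 term: −1/1209600 · (0.00000 − 0.00000) = 0.00000.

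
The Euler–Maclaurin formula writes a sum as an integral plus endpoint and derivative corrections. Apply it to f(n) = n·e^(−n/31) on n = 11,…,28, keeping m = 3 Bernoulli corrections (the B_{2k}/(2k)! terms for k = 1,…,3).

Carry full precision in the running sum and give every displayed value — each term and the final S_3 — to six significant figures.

Integral: ∫_11^28 x·e^(−x/31) dx = 171.854.
½[f(11) + f(28)] = ½[7.71415 + 11.3473] = 9.53072.
Integral + boundary = 181.385.
Correction k=1: B_{2}/2! · (f^{(1)}(28) − f^{(1)}(11)) = 1/12 · (0.0392187 − 0.452443) = -0.0344353.
Partial sum through k=1: 181.350.
Correction k=2: B_{4}/4! · (f^{(3)}(28) − f^{(3)}(11)) = −1/720 · (0.000884224 − 0.00193030) = 1.45288e-06.
Partial sum through k=2: 181.350.
Correction k=3: B_{6}/6! · (f^{(5)}(28) − f^{(5)}(11)) = 1/30240 · (1.79775e-06 − 3.52736e-06) = -5.71960e-11.

S_3 ≈ 181.350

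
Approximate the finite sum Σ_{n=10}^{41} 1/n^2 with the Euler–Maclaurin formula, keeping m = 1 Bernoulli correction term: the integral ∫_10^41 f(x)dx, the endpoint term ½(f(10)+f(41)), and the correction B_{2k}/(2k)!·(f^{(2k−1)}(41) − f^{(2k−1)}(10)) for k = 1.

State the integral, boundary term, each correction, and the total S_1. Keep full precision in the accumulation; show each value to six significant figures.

∫_10^41 1/x^2 dx evaluates to 0.0756098.
Endpoint term: (f(10) + f(41))/2 = (0.0100000 + 0.000594884)/2 = 0.00529744.
So far: 0.0809072.
k=1: B_{2}/(2)! × [f^{(1)}(41) − f^{(1)}(10)] = 1/12 × (-2.90187e-05 − (-0.00200000)) = 0.000164248.

S_1 ≈ 0.0810714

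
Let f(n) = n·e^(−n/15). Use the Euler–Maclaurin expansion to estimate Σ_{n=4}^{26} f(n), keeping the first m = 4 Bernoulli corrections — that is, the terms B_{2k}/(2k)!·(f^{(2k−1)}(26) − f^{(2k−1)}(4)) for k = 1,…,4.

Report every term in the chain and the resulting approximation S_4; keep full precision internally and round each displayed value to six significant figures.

S_4 ≈ 113.394

Integral: ∫_4^26 x·e^(−x/15) dx = 109.622.
Endpoint term: (f(4) + f(26))/2 = (3.06371 + 4.59406)/2 = 3.82888.
So far: 113.451.
Order-1 term: 1/12 · (-0.129576 − 0.561681) = -0.0576047.
Running total after k=1: 113.394.
Order-2 term: −1/720 · (0.000994724 − 0.00930461) = 1.15415e-05.
Running total after k=2: 113.394.
Order-3 term: 1/30240 · (1.14015e-05 − 7.16127e-05) = -1.99111e-09.
Running total after k=3: 113.394.
Order-4 term: −1/1209600 · (8.16980e-08 − 4.52763e-07) = 3.06767e-13.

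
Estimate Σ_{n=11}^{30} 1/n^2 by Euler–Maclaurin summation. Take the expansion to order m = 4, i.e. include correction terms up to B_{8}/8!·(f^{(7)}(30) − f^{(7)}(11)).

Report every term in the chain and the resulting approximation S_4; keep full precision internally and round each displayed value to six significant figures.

The integral term ∫_11^30 1/x^2 dx = 0.0575758.
Endpoint term: (f(11) + f(30))/2 = (0.00826446 + 0.00111111)/2 = 0.00468779.
Running total after boundary: 0.0622635.
k=1: B_{2}/(2)! × [f^{(1)}(30) − f^{(1)}(11)] = 1/12 × (-7.40741e-05 − (-0.00150263)) = 0.000119046.
After k=1: 0.0623826.
k=2: B_{4}/(4)! × [f^{(3)}(30) − f^{(3)}(11)] = −1/720 × (-9.87654e-07 − (-0.000149021)) = -2.05602e-07.
After k=2: 0.0623824.
k=3: B_{6}/(6)! × [f^{(5)}(30) − f^{(5)}(11)] = 1/30240 × (-3.29218e-08 − (-3.69474e-05)) = 1.22072e-09.
After k=3: 0.0623824.
k=4: B_{8}/(8)! × [f^{(7)}(30) − f^{(7)}(11)] = −1/1209600 × (-2.04847e-09 − (-1.70996e-05)) = -1.41349e-11.

S_4 ≈ 0.0623824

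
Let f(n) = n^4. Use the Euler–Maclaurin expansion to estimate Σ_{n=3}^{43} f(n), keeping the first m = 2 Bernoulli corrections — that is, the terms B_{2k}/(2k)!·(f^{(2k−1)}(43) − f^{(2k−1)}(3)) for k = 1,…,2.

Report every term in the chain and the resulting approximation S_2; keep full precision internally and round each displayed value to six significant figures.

∫_3^43 x^4 dx evaluates to 2.94016e+07.
Endpoint term: (f(3) + f(43))/2 = (81.0000 + 3.41880e+06)/2 = 1.70944e+06.
Integral + boundary = 3.11111e+07.
k=1: B_{2}/(2)! × [f^{(1)}(43) − f^{(1)}(3)] = 1/12 × (318028 − 108.000) = 26493.3.
Partial sum through k=1: 3.11376e+07.
k=2: B_{4}/(4)! × [f^{(3)}(43) − f^{(3)}(3)] = −1/720 × (1032.00 − 72.0000) = -1.33333.

S_2 ≈ 3.11376e+07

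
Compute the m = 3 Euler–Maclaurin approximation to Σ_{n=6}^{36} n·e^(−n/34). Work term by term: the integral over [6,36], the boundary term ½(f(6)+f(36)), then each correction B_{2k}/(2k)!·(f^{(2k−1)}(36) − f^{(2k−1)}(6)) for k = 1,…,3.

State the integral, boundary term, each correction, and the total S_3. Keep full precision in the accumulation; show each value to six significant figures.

S_3 ≈ 323.147

The integral term ∫_6^36 x·e^(−x/34) dx = 314.448.
Boundary: ½(f(6) + f(36)) = ½(5.02934 + 12.4871) = 8.75822.
Integral + boundary = 323.207.
k=1: B_{2}/(2)! × [f^{(1)}(36) − f^{(1)}(6)] = 1/12 × (-0.0204037 − 0.690302) = -0.0592254.
Partial sum through k=1: 323.147.
k=2: B_{4}/(4)! × [f^{(3)}(36) − f^{(3)}(6)] = −1/720 × (0.000582460 − 0.00204736) = 2.03458e-06.
Partial sum through k=2: 323.147.
k=3: B_{6}/(6)! × [f^{(5)}(36) − f^{(5)}(6)] = 1/30240 × (1.02298e-06 − 3.02558e-06) = -6.62235e-11.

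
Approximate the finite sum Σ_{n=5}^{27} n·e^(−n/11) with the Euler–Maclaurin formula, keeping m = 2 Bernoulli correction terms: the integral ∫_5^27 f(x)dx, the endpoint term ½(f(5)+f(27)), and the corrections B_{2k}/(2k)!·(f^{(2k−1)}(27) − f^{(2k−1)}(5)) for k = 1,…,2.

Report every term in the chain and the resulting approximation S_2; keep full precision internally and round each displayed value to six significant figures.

∫_5^27 x·e^(−x/11) dx evaluates to 75.8065.
½[f(5) + f(27)] = ½[3.17368 + 2.31936] = 2.74652.
So far: 78.5530.
k=1: B_{2}/(2)! × [f^{(1)}(27) − f^{(1)}(5)] = 1/12 × (-0.124949 − 0.346220) = -0.0392640.
Partial sum through k=1: 78.5137.
k=2: B_{4}/(4)! × [f^{(3)}(27) − f^{(3)}(5)] = −1/720 × (0.000387238 − 0.0133528) = 1.80078e-05.

S_2 ≈ 78.5138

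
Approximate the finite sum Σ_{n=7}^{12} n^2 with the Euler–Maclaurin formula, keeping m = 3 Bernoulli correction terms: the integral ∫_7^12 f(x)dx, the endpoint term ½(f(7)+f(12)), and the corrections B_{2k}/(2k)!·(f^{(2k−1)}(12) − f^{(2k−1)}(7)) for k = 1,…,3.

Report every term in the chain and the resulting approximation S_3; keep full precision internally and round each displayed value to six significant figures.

Integral: ∫_7^12 x^2 dx = 461.667.
Endpoint term: (f(7) + f(12))/2 = (49.0000 + 144.000)/2 = 96.5000.
Integral + boundary = 558.167.
Correction k=1: B_{2}/2! · (f^{(1)}(12) − f^{(1)}(7)) = 1/12 · (24.0000 − 14.0000) = 0.833333.
After k=1: 559.000.
Correction k=2: B_{4}/4! · (f^{(3)}(12) − f^{(3)}(7)) = −1/720 · (0.00000 − 0.00000) = 0.00000.
After k=2: 559.000.
Correction k=3: B_{6}/6! · (f^{(5)}(12) − f^{(5)}(7)) = 1/30240 · (0.00000 − 0.00000) = 0.00000.

S_3 ≈ 559.000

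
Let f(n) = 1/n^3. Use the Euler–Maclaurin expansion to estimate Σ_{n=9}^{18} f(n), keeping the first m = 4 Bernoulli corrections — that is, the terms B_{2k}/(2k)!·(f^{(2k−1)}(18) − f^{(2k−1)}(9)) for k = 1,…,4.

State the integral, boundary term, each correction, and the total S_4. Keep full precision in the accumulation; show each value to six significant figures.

The integral term ∫_9^18 1/x^3 dx = 0.00462963.
½[f(9) + f(18)] = ½[0.00137174 + 0.000171468] = 0.000771605.
Integral + boundary = 0.00540123.
Order-1 term: 1/12 · (-2.85780e-05 − (-0.000457247)) = 3.57225e-05.
Partial sum through k=1: 0.00543696.
Order-2 term: −1/720 · (-1.76407e-06 − (-0.000112901)) = -1.54356e-07.
Partial sum through k=2: 0.00543680.
Order-3 term: 1/30240 · (-2.28676e-07 − (-5.85410e-05)) = 1.92832e-09.
Partial sum through k=3: 0.00543680.
Order-4 term: −1/1209600 · (-5.08169e-08 − (-5.20365e-05)) = -4.29776e-11.

S_4 ≈ 0.00543680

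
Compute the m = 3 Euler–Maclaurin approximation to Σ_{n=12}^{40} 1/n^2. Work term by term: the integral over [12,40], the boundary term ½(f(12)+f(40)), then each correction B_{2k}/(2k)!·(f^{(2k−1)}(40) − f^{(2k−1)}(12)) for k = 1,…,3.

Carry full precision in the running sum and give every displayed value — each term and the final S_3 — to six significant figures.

∫_12^40 1/x^2 dx evaluates to 0.0583333.
Boundary: ½(f(12) + f(40)) = ½(0.00694444 + 0.000625000) = 0.00378472.
Running total after boundary: 0.0621181.
Order-1 term: 1/12 · (-3.12500e-05 − (-0.00115741)) = 9.38465e-05.
Running total after k=1: 0.0622119.
Order-2 term: −1/720 · (-2.34375e-07 − (-9.64506e-05)) = -1.33634e-07.
Running total after k=2: 0.0622118.
Order-3 term: 1/30240 · (-4.39453e-09 − (-2.00939e-05)) = 6.64335e-10.

S_3 ≈ 0.0622118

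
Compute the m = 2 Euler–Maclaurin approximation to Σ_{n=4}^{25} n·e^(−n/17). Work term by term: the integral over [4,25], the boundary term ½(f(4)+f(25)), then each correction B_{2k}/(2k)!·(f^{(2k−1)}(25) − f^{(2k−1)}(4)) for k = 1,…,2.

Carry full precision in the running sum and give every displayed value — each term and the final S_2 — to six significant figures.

S_2 ≈ 122.474

Integral: ∫_4^25 x·e^(−x/17) dx = 118.081.
Boundary: ½(f(4) + f(25)) = ½(3.16135 + 5.74476) = 4.45306.
So far: 122.534.
Order-1 term: 1/12 · (-0.108137 − 0.604376) = -0.0593761.
Running total after k=1: 122.474.
Order-2 term: −1/720 · (0.00121607 − 0.00756074) = 8.81204e-06.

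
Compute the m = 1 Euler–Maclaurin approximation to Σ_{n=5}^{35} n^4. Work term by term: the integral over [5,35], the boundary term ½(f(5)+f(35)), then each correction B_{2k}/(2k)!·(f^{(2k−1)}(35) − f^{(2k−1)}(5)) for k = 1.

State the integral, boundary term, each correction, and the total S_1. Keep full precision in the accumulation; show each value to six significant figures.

Integral: ∫_5^35 x^4 dx = 1.05038e+07.
Boundary: ½(f(5) + f(35)) = ½(625.000 + 1.50062e+06) = 750625.
Running total after boundary: 1.12544e+07.
k=1: B_{2}/(2)! × [f^{(1)}(35) − f^{(1)}(5)] = 1/12 × (171500 − 500.000) = 14250.0.

S_1 ≈ 1.12686e+07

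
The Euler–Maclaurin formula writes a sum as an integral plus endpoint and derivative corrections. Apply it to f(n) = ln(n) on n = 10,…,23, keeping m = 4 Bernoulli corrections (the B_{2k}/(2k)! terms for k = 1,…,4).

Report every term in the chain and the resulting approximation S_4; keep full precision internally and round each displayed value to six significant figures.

The integral term ∫_10^23 ln(x) dx = 36.0905.
½[f(10) + f(23)] = ½[2.30259 + 3.13549] = 2.71904.
Integral + boundary = 38.8096.
Order-1 term: 1/12 · (0.0434783 − 0.100000) = -0.00471014.
Partial sum through k=1: 38.8048.
Order-2 term: −1/720 · (0.000164379 − 0.00200000) = 2.54947e-06.
Partial sum through k=2: 38.8048.
Order-3 term: 1/30240 · (3.72883e-06 − 0.000240000) = -7.81320e-09.
Partial sum through k=3: 38.8048.
Order-4 term: −1/1209600 · (2.11465e-07 − 7.20000e-05) = 5.93490e-11.

S_4 ≈ 38.8048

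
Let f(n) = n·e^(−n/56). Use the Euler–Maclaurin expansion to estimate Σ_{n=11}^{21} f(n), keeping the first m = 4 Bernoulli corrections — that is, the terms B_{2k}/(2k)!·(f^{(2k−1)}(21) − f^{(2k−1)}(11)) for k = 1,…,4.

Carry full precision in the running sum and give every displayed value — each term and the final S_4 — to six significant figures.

The integral term ∫_11^21 x·e^(−x/56) dx = 119.277.
Boundary: ½(f(11) + f(21)) = ½(9.03826 + 14.4331) = 11.7357.
Integral + boundary = 131.013.
Correction k=1: B_{2}/2! · (f^{(1)}(21) − f^{(1)}(11)) = 1/12 · (0.429556 − 0.660263) = -0.0192256.
After k=1: 130.993.
Correction k=2: B_{4}/4! · (f^{(3)}(21) − f^{(3)}(11)) = −1/720 · (0.000575298 − 0.000734561) = 2.21198e-07.
After k=2: 130.993.
Correction k=3: B_{6}/6! · (f^{(5)}(21) − f^{(5)}(11)) = 1/30240 · (3.23221e-07 − 4.01332e-07) = -2.58306e-12.
After k=3: 130.993.
Correction k=4: B_{8}/8! · (f^{(7)}(21) − f^{(7)}(11)) = −1/1209600 · (1.47638e-10 − 1.81260e-10) = 2.77959e-17.

S_4 ≈ 130.993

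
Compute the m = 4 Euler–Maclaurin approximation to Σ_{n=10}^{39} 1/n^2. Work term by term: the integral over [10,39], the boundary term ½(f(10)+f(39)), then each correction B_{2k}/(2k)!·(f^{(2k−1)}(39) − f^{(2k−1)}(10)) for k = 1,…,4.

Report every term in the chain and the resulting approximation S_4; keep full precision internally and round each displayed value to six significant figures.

∫_10^39 1/x^2 dx evaluates to 0.0743590.
Endpoint term: (f(10) + f(39))/2 = (0.0100000 + 0.000657462)/2 = 0.00532873.
Running total after boundary: 0.0796877.
Correction k=1: B_{2}/2! · (f^{(1)}(39) − f^{(1)}(10)) = 1/12 · (-3.37160e-05 − (-0.00200000)) = 0.000163857.
Running total after k=1: 0.0798516.
Correction k=2: B_{4}/4! · (f^{(3)}(39) − f^{(3)}(10)) = −1/720 · (-2.66004e-07 − (-0.000240000)) = -3.32964e-07.
Running total after k=2: 0.0798512.
Correction k=3: B_{6}/6! · (f^{(5)}(39) − f^{(5)}(10)) = 1/30240 · (-5.24663e-09 − (-7.20000e-05)) = 2.38078e-09.
Running total after k=3: 0.0798512.
Correction k=4: B_{8}/8! · (f^{(7)}(39) − f^{(7)}(10)) = −1/1209600 · (-1.93170e-10 − (-4.03200e-05)) = -3.33332e-11.

S_4 ≈ 0.0798512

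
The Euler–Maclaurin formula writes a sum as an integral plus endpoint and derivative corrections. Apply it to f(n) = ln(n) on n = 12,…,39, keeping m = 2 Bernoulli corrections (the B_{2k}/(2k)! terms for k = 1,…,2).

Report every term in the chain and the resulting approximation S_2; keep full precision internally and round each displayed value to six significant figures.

S_2 ≈ 89.1295

The integral term ∫_12^39 ln(x) dx = 86.0600.
½[f(12) + f(39)] = ½[2.48491 + 3.66356] = 3.07423.
Running total after boundary: 89.1343.
Order-1 term: 1/12 · (0.0256410 − 0.0833333) = -0.00480769.
Partial sum through k=1: 89.1295.
Order-2 term: −1/720 · (3.37160e-05 − 0.00115741) = 1.56068e-06.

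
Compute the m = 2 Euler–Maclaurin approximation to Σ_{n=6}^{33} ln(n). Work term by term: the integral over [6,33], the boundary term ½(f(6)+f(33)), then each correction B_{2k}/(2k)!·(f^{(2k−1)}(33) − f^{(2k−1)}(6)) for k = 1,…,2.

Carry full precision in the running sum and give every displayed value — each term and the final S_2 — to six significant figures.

S_2 ≈ 80.2670

Integral: ∫_6^33 ln(x) dx = 77.6342.
Boundary: ½(f(6) + f(33)) = ½(1.79176 + 3.49651) = 2.64413.
So far: 80.2783.
k=1: B_{2}/(2)! × [f^{(1)}(33) − f^{(1)}(6)] = 1/12 × (0.0303030 − 0.166667) = -0.0113636.
Partial sum through k=1: 80.2670.
k=2: B_{4}/(4)! × [f^{(3)}(33) − f^{(3)}(6)] = −1/720 × (5.56529e-05 − 0.00925926) = 1.27828e-05.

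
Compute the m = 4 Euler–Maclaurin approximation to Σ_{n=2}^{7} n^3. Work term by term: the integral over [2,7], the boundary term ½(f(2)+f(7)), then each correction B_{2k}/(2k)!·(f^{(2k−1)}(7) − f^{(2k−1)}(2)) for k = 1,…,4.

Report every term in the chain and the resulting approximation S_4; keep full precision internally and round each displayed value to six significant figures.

S_4 ≈ 783.000

∫_2^7 x^3 dx evaluates to 596.250.
½[f(2) + f(7)] = ½[8.00000 + 343.000] = 175.500.
Integral + boundary = 771.750.
k=1: B_{2}/(2)! × [f^{(1)}(7) − f^{(1)}(2)] = 1/12 × (147.000 − 12.0000) = 11.2500.
Partial sum through k=1: 783.000.
k=2: B_{4}/(4)! × [f^{(3)}(7) − f^{(3)}(2)] = −1/720 × (6.00000 − 6.00000) = 0.00000.
Partial sum through k=2: 783.000.
k=3: B_{6}/(6)! × [f^{(5)}(7) − f^{(5)}(2)] = 1/30240 × (0.00000 − 0.00000) = 0.00000.
Partial sum through k=3: 783.000.
k=4: B_{8}/(8)! × [f^{(7)}(7) − f^{(7)}(2)] = −1/1209600 × (0.00000 − 0.00000) = 0.00000.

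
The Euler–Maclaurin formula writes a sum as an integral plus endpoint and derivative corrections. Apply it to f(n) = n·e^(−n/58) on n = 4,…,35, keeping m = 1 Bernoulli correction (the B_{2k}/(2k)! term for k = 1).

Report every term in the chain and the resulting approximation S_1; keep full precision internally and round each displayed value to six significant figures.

S_1 ≈ 417.642

The integral term ∫_4^35 x·e^(−x/58) dx = 406.259.
Boundary: ½(f(4) + f(35)) = ½(3.73344 + 19.1423) = 11.4379.
So far: 417.697.
k=1: B_{2}/(2)! × [f^{(1)}(35) − f^{(1)}(4)] = 1/12 × (0.216883 − 0.868989) = -0.0543422.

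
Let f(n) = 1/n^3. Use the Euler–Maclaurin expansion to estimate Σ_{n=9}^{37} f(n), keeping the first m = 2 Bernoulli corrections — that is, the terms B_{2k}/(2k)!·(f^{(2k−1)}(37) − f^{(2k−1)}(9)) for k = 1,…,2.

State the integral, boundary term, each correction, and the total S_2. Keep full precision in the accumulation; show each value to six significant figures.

∫_9^37 1/x^3 dx evaluates to 0.00580761.
Boundary: ½(f(9) + f(37)) = ½(0.00137174 + 1.97422e-05) = 0.000695742.
Running total after boundary: 0.00650335.
Order-1 term: 1/12 · (-1.60072e-06 − (-0.000457247)) = 3.79706e-05.
After k=1: 0.00654132.
Order-2 term: −1/720 · (-2.33852e-08 − (-0.000112901)) = -1.56774e-07.

S_2 ≈ 0.00654117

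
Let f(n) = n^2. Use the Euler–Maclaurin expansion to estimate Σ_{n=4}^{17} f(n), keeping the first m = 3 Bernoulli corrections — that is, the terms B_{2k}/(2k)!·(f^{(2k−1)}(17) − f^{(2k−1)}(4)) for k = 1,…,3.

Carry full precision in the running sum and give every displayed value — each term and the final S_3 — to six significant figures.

S_3 ≈ 1771.00

The integral term ∫_4^17 x^2 dx = 1616.33.
½[f(4) + f(17)] = ½[16.0000 + 289.000] = 152.500.
So far: 1768.83.
Correction k=1: B_{2}/2! · (f^{(1)}(17) − f^{(1)}(4)) = 1/12 · (34.0000 − 8.00000) = 2.16667.
After k=1: 1771.00.
Correction k=2: B_{4}/4! · (f^{(3)}(17) − f^{(3)}(4)) = −1/720 · (0.00000 − 0.00000) = 0.00000.
After k=2: 1771.00.
Correction k=3: B_{6}/6! · (f^{(5)}(17) − f^{(5)}(4)) = 1/30240 · (0.00000 − 0.00000) = 0.00000.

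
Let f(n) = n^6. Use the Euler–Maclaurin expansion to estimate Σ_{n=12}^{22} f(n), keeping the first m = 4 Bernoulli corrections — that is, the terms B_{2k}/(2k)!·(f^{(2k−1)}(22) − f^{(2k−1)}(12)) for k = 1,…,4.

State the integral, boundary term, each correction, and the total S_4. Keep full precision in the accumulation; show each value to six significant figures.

S_4 ≈ 4.11852e+08

The integral term ∫_12^22 x^6 dx = 3.51218e+08.
½[f(12) + f(22)] = ½[2.98598e+06 + 1.13380e+08] = 5.81829e+07.
Running total after boundary: 4.09401e+08.
Order-1 term: 1/12 · (3.09218e+07 − 1.49299e+06) = 2.45240e+06.
After k=1: 4.11853e+08.
Order-2 term: −1/720 · (1.27776e+06 − 207360) = -1486.67.
After k=2: 4.11852e+08.
Order-3 term: 1/30240 · (15840.0 − 8640.00) = 0.238095.
After k=3: 4.11852e+08.
Order-4 term: −1/1209600 · (0.00000 − 0.00000) = 0.00000.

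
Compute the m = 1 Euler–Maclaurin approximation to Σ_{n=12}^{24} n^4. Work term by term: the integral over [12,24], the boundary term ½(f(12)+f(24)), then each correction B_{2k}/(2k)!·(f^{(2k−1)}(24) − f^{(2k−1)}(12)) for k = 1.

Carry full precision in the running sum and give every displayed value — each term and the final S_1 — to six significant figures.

The integral term ∫_12^24 x^4 dx = 1.54276e+06.
Endpoint term: (f(12) + f(24))/2 = (20736.0 + 331776)/2 = 176256.
Integral + boundary = 1.71901e+06.
Order-1 term: 1/12 · (55296.0 − 6912.00) = 4032.00.

S_1 ≈ 1.72305e+06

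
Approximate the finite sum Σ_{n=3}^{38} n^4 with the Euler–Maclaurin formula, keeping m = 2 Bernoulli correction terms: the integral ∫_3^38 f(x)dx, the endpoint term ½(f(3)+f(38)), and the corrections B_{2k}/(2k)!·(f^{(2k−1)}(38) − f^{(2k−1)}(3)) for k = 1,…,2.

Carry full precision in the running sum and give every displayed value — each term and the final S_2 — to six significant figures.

∫_3^38 x^4 dx evaluates to 1.58470e+07.
Boundary: ½(f(3) + f(38)) = ½(81.0000 + 2.08514e+06) = 1.04261e+06.
So far: 1.68896e+07.
k=1: B_{2}/(2)! × [f^{(1)}(38) − f^{(1)}(3)] = 1/12 × (219488 − 108.000) = 18281.7.
After k=1: 1.69079e+07.
k=2: B_{4}/(4)! × [f^{(3)}(38) − f^{(3)}(3)] = −1/720 × (912.000 − 72.0000) = -1.16667.

S_2 ≈ 1.69079e+07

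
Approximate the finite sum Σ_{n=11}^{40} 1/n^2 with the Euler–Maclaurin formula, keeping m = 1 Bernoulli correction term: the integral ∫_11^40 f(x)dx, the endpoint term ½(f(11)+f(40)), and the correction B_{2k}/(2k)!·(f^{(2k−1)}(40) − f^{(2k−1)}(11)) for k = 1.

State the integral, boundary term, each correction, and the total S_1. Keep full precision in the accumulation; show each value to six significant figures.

The integral term ∫_11^40 1/x^2 dx = 0.0659091.
½[f(11) + f(40)] = ½[0.00826446 + 0.000625000] = 0.00444473.
So far: 0.0703538.
Order-1 term: 1/12 · (-3.12500e-05 − (-0.00150263)) = 0.000122615.

S_1 ≈ 0.0704764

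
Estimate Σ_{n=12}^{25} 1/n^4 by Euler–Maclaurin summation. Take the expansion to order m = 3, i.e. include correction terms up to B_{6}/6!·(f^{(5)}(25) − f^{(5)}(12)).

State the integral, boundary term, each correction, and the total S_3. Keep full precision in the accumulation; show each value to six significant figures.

The integral term ∫_12^25 1/x^4 dx = 0.000171568.
½[f(12) + f(25)] = ½[4.82253e-05 + 2.56000e-06] = 2.53927e-05.
Integral + boundary = 0.000196961.
Order-1 term: 1/12 · (-4.09600e-07 − (-1.60751e-05)) = 1.30546e-06.
Running total after k=1: 0.000198266.
Order-2 term: −1/720 · (-1.96608e-08 − (-3.34898e-06)) = -4.62405e-09.
Running total after k=2: 0.000198261.
Order-3 term: 1/30240 · (-1.76161e-09 − (-1.30238e-06)) = 4.30099e-11.

S_3 ≈ 0.000198261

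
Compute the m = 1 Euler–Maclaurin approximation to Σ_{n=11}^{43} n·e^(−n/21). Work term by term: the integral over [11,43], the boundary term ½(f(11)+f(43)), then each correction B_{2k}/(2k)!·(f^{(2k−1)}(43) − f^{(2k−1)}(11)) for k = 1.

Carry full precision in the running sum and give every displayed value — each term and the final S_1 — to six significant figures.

S_1 ≈ 230.564

The integral term ∫_11^43 x·e^(−x/21) dx = 224.567.
½[f(11) + f(43)] = ½[6.51486 + 5.54880] = 6.03183.
So far: 230.598.
k=1: B_{2}/(2)! × [f^{(1)}(43) − f^{(1)}(11)] = 1/12 × (-0.135187 − 0.282029) = -0.0347679.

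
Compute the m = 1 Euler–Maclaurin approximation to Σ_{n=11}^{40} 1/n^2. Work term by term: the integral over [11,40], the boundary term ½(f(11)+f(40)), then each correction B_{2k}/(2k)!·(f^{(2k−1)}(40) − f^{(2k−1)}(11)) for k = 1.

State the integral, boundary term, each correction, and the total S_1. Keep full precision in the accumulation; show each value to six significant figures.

∫_11^40 1/x^2 dx evaluates to 0.0659091.
½[f(11) + f(40)] = ½[0.00826446 + 0.000625000] = 0.00444473.
So far: 0.0703538.
Correction k=1: B_{2}/2! · (f^{(1)}(40) − f^{(1)}(11)) = 1/12 · (-3.12500e-05 − (-0.00150263)) = 0.000122615.

S_1 ≈ 0.0704764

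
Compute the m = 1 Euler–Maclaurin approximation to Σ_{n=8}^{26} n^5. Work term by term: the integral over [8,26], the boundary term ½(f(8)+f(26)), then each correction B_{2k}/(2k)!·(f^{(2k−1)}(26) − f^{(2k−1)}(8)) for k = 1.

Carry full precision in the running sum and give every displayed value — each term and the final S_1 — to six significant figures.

The integral term ∫_8^26 x^5 dx = 5.14423e+07.
½[f(8) + f(26)] = ½[32768.0 + 1.18814e+07] = 5.95707e+06.
So far: 5.73993e+07.
Order-1 term: 1/12 · (2.28488e+06 − 20480.0) = 188700.

S_1 ≈ 5.75880e+07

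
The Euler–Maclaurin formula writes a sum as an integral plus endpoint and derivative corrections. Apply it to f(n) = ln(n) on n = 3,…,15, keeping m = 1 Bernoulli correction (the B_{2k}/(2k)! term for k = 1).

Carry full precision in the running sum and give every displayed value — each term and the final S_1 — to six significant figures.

S_1 ≈ 27.2060

Integral: ∫_3^15 ln(x) dx = 25.3249.
Boundary: ½(f(3) + f(15)) = ½(1.09861 + 2.70805) = 1.90333.
So far: 27.2282.
Correction k=1: B_{2}/2! · (f^{(1)}(15) − f^{(1)}(3)) = 1/12 · (0.0666667 − 0.333333) = -0.0222222.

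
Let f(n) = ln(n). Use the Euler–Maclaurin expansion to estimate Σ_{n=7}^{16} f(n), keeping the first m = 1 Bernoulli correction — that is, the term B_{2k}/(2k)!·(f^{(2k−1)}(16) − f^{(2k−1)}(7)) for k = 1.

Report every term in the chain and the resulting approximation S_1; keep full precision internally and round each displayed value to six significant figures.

∫_7^16 ln(x) dx evaluates to 21.7400.
Boundary: ½(f(7) + f(16)) = ½(1.94591 + 2.77259) = 2.35925.
So far: 24.0993.
Correction k=1: B_{2}/2! · (f^{(1)}(16) − f^{(1)}(7)) = 1/12 · (0.0625000 − 0.142857) = -0.00669643.

S_1 ≈ 24.0926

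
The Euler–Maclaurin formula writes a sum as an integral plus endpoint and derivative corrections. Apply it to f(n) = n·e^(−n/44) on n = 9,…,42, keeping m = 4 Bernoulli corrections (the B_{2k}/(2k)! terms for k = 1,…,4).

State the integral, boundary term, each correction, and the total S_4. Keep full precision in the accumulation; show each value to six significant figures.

The integral term ∫_9^42 x·e^(−x/44) dx = 443.830.
Boundary: ½(f(9) + f(42)) = ½(7.33516 + 16.1695) = 11.7523.
Running total after boundary: 455.582.
Correction k=1: B_{2}/2! · (f^{(1)}(42) − f^{(1)}(9)) = 1/12 · (0.0174994 − 0.648310) = -0.0525675.
After k=1: 455.530.
Correction k=2: B_{4}/4! · (f^{(3)}(42) − f^{(3)}(9)) = −1/720 · (0.000406753 − 0.00117683) = 1.06955e-06.
After k=2: 455.530.
Correction k=3: B_{6}/6! · (f^{(5)}(42) − f^{(5)}(9)) = 1/30240 · (4.15530e-07 − 1.04276e-06) = -2.07419e-11.
After k=3: 455.530.
Correction k=4: B_{8}/8! · (f^{(7)}(42) − f^{(7)}(9)) = −1/1209600 · (3.20744e-10 − 7.63255e-10) = 3.65832e-16.

S_4 ≈ 455.530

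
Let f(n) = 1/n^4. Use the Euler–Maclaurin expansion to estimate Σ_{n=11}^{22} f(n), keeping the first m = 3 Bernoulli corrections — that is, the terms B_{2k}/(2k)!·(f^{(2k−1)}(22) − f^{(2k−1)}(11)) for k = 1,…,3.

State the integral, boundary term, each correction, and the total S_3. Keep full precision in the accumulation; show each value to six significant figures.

S_3 ≈ 0.000257415

The integral term ∫_11^22 1/x^4 dx = 0.000219133.
Boundary: ½(f(11) + f(22)) = ½(6.83013e-05 + 4.26883e-06) = 3.62851e-05.
So far: 0.000255419.
k=1: B_{2}/(2)! × [f^{(1)}(22) − f^{(1)}(11)] = 1/12 × (-7.76152e-07 − (-2.48369e-05)) = 2.00506e-06.
Partial sum through k=1: 0.000257424.
k=2: B_{4}/(4)! × [f^{(3)}(22) − f^{(3)}(11)] = −1/720 × (-4.81086e-08 − (-6.15790e-06)) = -8.48582e-09.
Partial sum through k=2: 0.000257415.
k=3: B_{6}/(6)! × [f^{(5)}(22) − f^{(5)}(11)] = 1/30240 × (-5.56628e-09 − (-2.84994e-06)) = 9.40598e-11.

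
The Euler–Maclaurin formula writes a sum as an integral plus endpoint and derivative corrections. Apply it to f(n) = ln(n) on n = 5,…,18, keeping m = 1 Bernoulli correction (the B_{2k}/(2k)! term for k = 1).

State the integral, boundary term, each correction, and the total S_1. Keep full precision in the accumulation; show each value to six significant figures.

S_1 ≈ 33.2174

Integral: ∫_5^18 ln(x) dx = 30.9795.
½[f(5) + f(18)] = ½[1.60944 + 2.89037] = 2.24990.
Integral + boundary = 33.2294.
Correction k=1: B_{2}/2! · (f^{(1)}(18) − f^{(1)}(5)) = 1/12 · (0.0555556 − 0.200000) = -0.0120370.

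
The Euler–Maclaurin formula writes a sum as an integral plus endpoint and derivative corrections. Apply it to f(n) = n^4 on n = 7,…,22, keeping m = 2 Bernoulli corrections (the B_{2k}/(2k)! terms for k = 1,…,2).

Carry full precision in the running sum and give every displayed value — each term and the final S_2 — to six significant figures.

S_2 ≈ 1.14913e+06

∫_7^22 x^4 dx evaluates to 1.02736e+06.
½[f(7) + f(22)] = ½[2401.00 + 234256] = 118328.
So far: 1.14569e+06.
k=1: B_{2}/(2)! × [f^{(1)}(22) − f^{(1)}(7)] = 1/12 × (42592.0 − 1372.00) = 3435.00.
After k=1: 1.14913e+06.
k=2: B_{4}/(4)! × [f^{(3)}(22) − f^{(3)}(7)] = −1/720 × (528.000 − 168.000) = -0.500000.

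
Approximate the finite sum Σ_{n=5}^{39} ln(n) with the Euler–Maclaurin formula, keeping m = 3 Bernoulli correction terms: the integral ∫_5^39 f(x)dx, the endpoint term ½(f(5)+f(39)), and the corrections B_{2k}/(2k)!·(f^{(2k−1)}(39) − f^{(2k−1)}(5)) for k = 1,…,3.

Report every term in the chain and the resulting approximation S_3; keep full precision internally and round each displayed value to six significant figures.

S_3 ≈ 103.454

∫_5^39 ln(x) dx evaluates to 100.832.
Endpoint term: (f(5) + f(39))/2 = (1.60944 + 3.66356)/2 = 2.63650.
So far: 103.468.
Order-1 term: 1/12 · (0.0256410 − 0.200000) = -0.0145299.
Partial sum through k=1: 103.454.
Order-2 term: −1/720 · (3.37160e-05 − 0.0160000) = 2.21754e-05.
Partial sum through k=2: 103.454.
Order-3 term: 1/30240 · (2.66004e-07 − 0.00768000) = -2.53959e-07.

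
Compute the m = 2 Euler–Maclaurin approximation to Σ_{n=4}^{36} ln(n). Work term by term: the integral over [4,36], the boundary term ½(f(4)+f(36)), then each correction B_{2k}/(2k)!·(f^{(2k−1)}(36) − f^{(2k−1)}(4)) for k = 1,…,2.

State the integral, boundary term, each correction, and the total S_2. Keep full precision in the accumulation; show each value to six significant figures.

∫_4^36 ln(x) dx evaluates to 91.4615.
Endpoint term: (f(4) + f(36))/2 = (1.38629 + 3.58352)/2 = 2.48491.
Integral + boundary = 93.9464.
k=1: B_{2}/(2)! × [f^{(1)}(36) − f^{(1)}(4)] = 1/12 × (0.0277778 − 0.250000) = -0.0185185.
Partial sum through k=1: 93.9279.
k=2: B_{4}/(4)! × [f^{(3)}(36) − f^{(3)}(4)] = −1/720 × (4.28669e-05 − 0.0312500) = 4.33432e-05.

S_2 ≈ 93.9279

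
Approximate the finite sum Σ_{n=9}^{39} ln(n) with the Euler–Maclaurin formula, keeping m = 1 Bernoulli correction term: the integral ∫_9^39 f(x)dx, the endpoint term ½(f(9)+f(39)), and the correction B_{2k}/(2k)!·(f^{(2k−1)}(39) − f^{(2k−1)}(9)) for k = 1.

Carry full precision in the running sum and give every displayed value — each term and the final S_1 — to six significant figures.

S_1 ≈ 96.0272

∫_9^39 ln(x) dx evaluates to 93.1039.
Boundary: ½(f(9) + f(39)) = ½(2.19722 + 3.66356) = 2.93039.
Running total after boundary: 96.0343.
Correction k=1: B_{2}/2! · (f^{(1)}(39) − f^{(1)}(9)) = 1/12 · (0.0256410 − 0.111111) = -0.00712251.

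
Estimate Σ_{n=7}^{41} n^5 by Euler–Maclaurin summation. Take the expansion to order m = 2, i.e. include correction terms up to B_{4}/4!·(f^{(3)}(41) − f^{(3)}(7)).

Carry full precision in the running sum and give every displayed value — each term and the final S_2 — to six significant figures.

S_2 ≈ 8.50777e+08

Integral: ∫_7^41 x^5 dx = 7.91664e+08.
Endpoint term: (f(7) + f(41))/2 = (16807.0 + 1.15856e+08)/2 = 5.79365e+07.
Integral + boundary = 8.49601e+08.
Order-1 term: 1/12 · (1.41288e+07 − 12005.0) = 1.17640e+06.
Running total after k=1: 8.50777e+08.
Order-2 term: −1/720 · (100860 − 2940.00) = -136.000.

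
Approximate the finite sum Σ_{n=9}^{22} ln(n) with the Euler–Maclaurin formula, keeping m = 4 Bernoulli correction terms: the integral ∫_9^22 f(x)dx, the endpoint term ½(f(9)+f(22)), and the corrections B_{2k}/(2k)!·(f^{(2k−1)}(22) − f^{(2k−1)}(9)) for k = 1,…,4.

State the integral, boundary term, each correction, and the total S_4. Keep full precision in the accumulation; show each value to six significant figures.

S_4 ≈ 37.8666

Integral: ∫_9^22 ln(x) dx = 35.2279.
Endpoint term: (f(9) + f(22))/2 = (2.19722 + 3.09104)/2 = 2.64413.
Integral + boundary = 37.8720.
k=1: B_{2}/(2)! × [f^{(1)}(22) − f^{(1)}(9)] = 1/12 × (0.0454545 − 0.111111) = -0.00547138.
Partial sum through k=1: 37.8666.
k=2: B_{4}/(4)! × [f^{(3)}(22) − f^{(3)}(9)] = −1/720 × (0.000187829 − 0.00274348) = 3.54952e-06.
Partial sum through k=2: 37.8666.
k=3: B_{6}/(6)! × [f^{(5)}(22) − f^{(5)}(9)] = 1/30240 × (4.65691e-06 − 0.000406442) = -1.32865e-08.
Partial sum through k=3: 37.8666.
k=4: B_{8}/(8)! × [f^{(7)}(22) − f^{(7)}(9)] = −1/1209600 × (2.88651e-07 − 0.000150534) = 1.24211e-10.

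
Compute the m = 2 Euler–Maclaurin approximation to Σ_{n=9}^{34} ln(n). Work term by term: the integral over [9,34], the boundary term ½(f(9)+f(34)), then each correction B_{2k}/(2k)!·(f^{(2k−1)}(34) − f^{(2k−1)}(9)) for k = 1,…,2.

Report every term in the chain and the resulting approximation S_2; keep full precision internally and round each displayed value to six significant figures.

S_2 ≈ 77.9762

Integral: ∫_9^34 ln(x) dx = 75.1212.
½[f(9) + f(34)] = ½[2.19722 + 3.52636] = 2.86179.
Running total after boundary: 77.9830.
Correction k=1: B_{2}/2! · (f^{(1)}(34) − f^{(1)}(9)) = 1/12 · (0.0294118 − 0.111111) = -0.00680828.
Partial sum through k=1: 77.9762.
Correction k=2: B_{4}/4! · (f^{(3)}(34) − f^{(3)}(9)) = −1/720 · (5.08854e-05 − 0.00274348) = 3.73972e-06.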